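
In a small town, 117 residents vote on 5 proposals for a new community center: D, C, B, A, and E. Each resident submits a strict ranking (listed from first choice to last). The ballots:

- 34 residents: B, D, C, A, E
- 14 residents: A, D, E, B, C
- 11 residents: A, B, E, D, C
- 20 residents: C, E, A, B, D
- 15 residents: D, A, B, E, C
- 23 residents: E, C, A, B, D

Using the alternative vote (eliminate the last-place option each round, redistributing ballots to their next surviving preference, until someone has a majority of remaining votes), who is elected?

Round 1: D 15, C 20, B 34, A 25, E 23. Eliminate D.
Round 2: C 20, B 34, A 40, E 23. Eliminate C.
Round 3: B 34, A 40, E 43. Eliminate B.
Round 4: A 74, E 43. A has a majority.

A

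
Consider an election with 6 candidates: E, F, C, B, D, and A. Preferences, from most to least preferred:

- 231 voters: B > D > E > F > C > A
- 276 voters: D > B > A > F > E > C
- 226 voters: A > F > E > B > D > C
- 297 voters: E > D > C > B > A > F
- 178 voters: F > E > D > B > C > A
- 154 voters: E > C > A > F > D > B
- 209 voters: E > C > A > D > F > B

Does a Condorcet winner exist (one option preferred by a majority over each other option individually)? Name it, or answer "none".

E vs F: 891–680 for E.
E vs C: 1571–0 for E.
E vs B: 1064–507 for E.
E vs D: 1064–507 for E.
E vs A: 1069–502 for E.
E beats every other option head-to-head.

E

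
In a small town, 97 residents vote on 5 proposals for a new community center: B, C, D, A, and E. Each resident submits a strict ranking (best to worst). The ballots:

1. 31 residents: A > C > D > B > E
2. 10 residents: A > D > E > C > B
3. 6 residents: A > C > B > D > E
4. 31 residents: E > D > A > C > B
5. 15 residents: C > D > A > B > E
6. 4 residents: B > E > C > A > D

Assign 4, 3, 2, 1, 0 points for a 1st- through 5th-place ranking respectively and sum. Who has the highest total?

A

B: 31·1 + 10·0 + 6·2 + 31·0 + 15·1 + 4·4 = 74
C: 31·3 + 10·1 + 6·3 + 31·1 + 15·4 + 4·2 = 220
D: 31·2 + 10·3 + 6·1 + 31·3 + 15·3 + 4·0 = 236
A: 31·4 + 10·4 + 6·4 + 31·2 + 15·2 + 4·1 = 284
E: 31·0 + 10·2 + 6·0 + 31·4 + 15·0 + 4·3 = 156
A has the highest Borda score (284).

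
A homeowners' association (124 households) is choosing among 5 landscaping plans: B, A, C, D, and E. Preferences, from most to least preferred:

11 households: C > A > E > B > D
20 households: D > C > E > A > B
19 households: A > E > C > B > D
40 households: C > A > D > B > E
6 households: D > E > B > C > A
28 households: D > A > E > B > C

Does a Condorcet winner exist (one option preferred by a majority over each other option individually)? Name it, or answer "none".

C vs B: 90–34 for C.
C vs A: 77–47 for C.
C vs D: 70–54 for C.
C vs E: 71–53 for C.
C beats every other option head-to-head.

C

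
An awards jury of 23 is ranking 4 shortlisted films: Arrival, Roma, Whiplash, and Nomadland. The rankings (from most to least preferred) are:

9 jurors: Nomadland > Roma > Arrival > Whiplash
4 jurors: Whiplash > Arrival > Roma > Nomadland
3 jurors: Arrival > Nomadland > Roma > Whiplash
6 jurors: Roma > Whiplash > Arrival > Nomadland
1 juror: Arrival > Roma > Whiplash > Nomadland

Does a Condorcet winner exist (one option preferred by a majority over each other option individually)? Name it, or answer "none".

Checking pairwise contests:
Roma beats Arrival 15–8.
Nomadland beats Roma 12–11.
Arrival beats Whiplash 13–10.
Arrival beats Nomadland 14–9.
Every option loses at least one head-to-head, so there is no Condorcet winner.

none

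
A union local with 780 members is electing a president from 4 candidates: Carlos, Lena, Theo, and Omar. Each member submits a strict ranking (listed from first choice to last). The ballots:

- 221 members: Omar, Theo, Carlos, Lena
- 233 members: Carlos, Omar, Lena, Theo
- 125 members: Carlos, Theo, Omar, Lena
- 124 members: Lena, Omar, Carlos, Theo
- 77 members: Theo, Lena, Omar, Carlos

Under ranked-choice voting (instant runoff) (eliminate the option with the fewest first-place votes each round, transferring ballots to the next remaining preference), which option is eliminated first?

Theo

Round 1: Carlos 358, Lena 124, Theo 77, Omar 221. Eliminate Theo.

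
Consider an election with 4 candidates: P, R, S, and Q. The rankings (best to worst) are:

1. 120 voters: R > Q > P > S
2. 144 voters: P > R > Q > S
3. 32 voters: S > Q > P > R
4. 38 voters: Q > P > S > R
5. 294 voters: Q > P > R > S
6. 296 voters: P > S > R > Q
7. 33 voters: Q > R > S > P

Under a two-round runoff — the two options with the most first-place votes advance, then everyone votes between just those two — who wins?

Q

Round 1 first-place votes: P 440, R 120, S 32, Q 365.
P and Q advance.
Runoff: P is preferred to Q by 440 voters; Q by 517.
Q wins the runoff.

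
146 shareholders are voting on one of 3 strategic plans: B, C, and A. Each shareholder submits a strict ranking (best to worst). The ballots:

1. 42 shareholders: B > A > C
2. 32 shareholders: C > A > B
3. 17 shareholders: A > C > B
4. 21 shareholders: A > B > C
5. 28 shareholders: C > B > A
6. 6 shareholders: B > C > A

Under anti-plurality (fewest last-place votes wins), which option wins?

Last-place votes: B 49, C 63, A 34.
A is ranked last by the fewest voters, so A wins.

A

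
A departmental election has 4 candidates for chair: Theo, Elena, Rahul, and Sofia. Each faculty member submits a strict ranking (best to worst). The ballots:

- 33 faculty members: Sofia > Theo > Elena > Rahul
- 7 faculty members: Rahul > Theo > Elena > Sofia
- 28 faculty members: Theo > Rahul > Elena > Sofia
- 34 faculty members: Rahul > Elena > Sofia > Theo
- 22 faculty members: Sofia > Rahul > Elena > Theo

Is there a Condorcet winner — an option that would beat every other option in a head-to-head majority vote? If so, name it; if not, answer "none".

Rahul

Rahul vs Theo: 63–61 for Rahul.
Rahul vs Elena: 91–33 for Rahul.
Rahul vs Sofia: 69–55 for Rahul.
Rahul beats every other option head-to-head.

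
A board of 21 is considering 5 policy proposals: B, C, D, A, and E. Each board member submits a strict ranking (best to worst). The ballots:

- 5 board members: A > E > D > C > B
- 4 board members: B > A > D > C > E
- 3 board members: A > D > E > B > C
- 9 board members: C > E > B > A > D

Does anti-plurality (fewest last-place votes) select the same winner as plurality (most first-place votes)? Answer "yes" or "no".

no

Anti-plurality — last-place votes: B 5, C 3, D 9, A 0, E 4. Winner: A.
Plurality — first-place votes: B 4, C 9, D 0, A 8, E 0. Winner: C.
The two methods disagree.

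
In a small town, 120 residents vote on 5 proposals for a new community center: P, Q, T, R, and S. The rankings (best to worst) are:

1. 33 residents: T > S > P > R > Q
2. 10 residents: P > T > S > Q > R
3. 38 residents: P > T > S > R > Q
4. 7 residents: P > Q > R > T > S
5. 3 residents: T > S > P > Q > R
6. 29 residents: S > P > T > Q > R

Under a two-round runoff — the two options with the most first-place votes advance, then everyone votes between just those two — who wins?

Round 1 first-place votes: P 55, Q 0, T 36, R 0, S 29.
P and T advance.
Runoff: P is preferred to T by 84 voters; T by 36.
P wins the runoff.

P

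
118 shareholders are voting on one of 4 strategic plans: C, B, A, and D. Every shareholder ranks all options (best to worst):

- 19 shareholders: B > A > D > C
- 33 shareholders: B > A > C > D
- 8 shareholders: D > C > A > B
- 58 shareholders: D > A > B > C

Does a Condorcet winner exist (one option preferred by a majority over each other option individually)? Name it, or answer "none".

D

D vs C: 85–33 for D.
D vs B: 66–52 for D.
D vs A: 66–52 for D.
D beats every other option head-to-head.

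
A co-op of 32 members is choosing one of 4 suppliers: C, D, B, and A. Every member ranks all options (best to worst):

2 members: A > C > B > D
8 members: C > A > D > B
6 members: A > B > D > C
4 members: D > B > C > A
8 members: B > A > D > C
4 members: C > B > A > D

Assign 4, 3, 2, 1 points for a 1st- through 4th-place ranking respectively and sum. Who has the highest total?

A

C: 2·3 + 8·4 + 6·1 + 4·2 + 8·1 + 4·4 = 76
D: 2·1 + 8·2 + 6·2 + 4·4 + 8·2 + 4·1 = 66
B: 2·2 + 8·1 + 6·3 + 4·3 + 8·4 + 4·3 = 86
A: 2·4 + 8·3 + 6·4 + 4·1 + 8·3 + 4·2 = 92
A has the highest Borda score (92).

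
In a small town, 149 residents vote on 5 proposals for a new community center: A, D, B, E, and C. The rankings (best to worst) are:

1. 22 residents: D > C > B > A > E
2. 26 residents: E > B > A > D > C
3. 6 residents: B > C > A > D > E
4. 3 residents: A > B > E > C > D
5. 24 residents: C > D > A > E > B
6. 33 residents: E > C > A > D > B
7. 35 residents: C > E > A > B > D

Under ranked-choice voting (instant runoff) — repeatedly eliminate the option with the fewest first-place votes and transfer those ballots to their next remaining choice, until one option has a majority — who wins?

Round 1: A 3, D 22, B 6, E 59, C 59. Eliminate A.
Round 2: D 22, B 9, E 59, C 59. Eliminate B.
Round 3: D 22, E 62, C 65. Eliminate D.
Round 4: E 62, C 87. C has a majority.

C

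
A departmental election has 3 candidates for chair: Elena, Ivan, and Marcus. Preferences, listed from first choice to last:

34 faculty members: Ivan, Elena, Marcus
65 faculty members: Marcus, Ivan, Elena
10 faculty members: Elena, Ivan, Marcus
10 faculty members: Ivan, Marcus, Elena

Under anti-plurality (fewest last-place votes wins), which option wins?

Ivan

Last-place votes: Elena 75, Ivan 0, Marcus 44.
Ivan is ranked last by the fewest voters, so Ivan wins.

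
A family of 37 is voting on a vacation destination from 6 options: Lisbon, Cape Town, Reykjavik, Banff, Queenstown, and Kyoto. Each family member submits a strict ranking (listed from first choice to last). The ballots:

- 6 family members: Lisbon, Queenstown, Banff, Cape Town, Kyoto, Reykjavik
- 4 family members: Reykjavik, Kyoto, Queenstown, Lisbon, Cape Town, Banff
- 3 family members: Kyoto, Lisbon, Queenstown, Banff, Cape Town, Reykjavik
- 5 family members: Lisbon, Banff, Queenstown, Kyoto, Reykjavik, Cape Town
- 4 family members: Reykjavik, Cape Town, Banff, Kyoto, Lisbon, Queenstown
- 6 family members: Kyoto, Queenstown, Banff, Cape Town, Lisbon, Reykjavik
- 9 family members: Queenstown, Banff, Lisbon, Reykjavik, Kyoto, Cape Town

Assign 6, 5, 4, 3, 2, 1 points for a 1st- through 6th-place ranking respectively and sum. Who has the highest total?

Queenstown

Lisbon: 6·6 + 4·3 + 3·5 + 5·6 + 4·2 + 6·2 + 9·4 = 149
Cape Town: 6·3 + 4·2 + 3·2 + 5·1 + 4·5 + 6·3 + 9·1 = 84
Reykjavik: 6·1 + 4·6 + 3·1 + 5·2 + 4·6 + 6·1 + 9·3 = 100
Banff: 6·4 + 4·1 + 3·3 + 5·5 + 4·4 + 6·4 + 9·5 = 147
Queenstown: 6·5 + 4·4 + 3·4 + 5·4 + 4·1 + 6·5 + 9·6 = 166
Kyoto: 6·2 + 4·5 + 3·6 + 5·3 + 4·3 + 6·6 + 9·2 = 131
Queenstown has the highest Borda score (166).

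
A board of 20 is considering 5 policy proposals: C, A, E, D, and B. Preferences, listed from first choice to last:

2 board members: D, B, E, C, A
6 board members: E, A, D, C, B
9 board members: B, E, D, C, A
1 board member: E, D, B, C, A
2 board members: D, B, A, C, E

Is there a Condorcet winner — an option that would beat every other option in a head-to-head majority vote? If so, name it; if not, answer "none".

none

Checking pairwise contests:
E beats C 18–2.
C beats A 12–8.
B beats E 13–7.
E beats D 16–4.
D beats B 11–9.
Every option loses at least one head-to-head, so there is no Condorcet winner.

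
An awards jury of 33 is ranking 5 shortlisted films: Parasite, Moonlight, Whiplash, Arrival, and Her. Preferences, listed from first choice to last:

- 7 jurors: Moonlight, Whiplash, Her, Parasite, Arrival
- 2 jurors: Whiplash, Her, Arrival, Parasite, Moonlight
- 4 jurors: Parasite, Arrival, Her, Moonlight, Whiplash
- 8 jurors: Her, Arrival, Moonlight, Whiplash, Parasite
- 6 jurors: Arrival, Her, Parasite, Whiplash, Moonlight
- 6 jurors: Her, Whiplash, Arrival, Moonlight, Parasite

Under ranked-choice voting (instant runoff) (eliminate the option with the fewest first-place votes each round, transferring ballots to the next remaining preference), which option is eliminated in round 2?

Round 1: Parasite 4, Moonlight 7, Whiplash 2, Arrival 6, Her 14. Eliminate Whiplash.
Round 2: Parasite 4, Moonlight 7, Arrival 6, Her 16. Eliminate Parasite.

Parasite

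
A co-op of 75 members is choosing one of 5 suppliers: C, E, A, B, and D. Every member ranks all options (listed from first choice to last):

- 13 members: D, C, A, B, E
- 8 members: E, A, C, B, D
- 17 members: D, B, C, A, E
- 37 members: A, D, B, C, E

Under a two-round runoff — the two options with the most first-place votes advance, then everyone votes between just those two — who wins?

Round 1 first-place votes: C 0, E 8, A 37, B 0, D 30.
A and D advance.
Runoff: A is preferred to D by 45 voters; D by 30.
A wins the runoff.

A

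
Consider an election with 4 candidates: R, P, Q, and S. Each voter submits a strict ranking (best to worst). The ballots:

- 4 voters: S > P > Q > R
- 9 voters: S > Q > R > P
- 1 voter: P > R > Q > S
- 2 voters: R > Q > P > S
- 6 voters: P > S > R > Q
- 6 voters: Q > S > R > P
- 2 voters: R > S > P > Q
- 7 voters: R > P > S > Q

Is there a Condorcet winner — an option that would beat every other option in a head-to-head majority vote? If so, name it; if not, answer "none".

S vs R: 25–12 for S.
S vs P: 21–16 for S.
S vs Q: 28–9 for S.
S beats every other option head-to-head.

S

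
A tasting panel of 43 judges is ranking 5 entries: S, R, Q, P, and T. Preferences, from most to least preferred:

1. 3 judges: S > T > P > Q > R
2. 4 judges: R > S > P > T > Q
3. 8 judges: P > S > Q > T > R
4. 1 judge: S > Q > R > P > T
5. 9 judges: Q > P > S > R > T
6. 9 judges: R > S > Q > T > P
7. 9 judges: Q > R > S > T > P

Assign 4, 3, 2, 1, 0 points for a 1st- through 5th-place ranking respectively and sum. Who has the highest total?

S

S: 3·4 + 4·3 + 8·3 + 1·4 + 9·2 + 9·3 + 9·2 = 115
R: 3·0 + 4·4 + 8·0 + 1·2 + 9·1 + 9·4 + 9·3 = 90
Q: 3·1 + 4·0 + 8·2 + 1·3 + 9·4 + 9·2 + 9·4 = 112
P: 3·2 + 4·2 + 8·4 + 1·1 + 9·3 + 9·0 + 9·0 = 74
T: 3·3 + 4·1 + 8·1 + 1·0 + 9·0 + 9·1 + 9·1 = 39
S has the highest Borda score (115).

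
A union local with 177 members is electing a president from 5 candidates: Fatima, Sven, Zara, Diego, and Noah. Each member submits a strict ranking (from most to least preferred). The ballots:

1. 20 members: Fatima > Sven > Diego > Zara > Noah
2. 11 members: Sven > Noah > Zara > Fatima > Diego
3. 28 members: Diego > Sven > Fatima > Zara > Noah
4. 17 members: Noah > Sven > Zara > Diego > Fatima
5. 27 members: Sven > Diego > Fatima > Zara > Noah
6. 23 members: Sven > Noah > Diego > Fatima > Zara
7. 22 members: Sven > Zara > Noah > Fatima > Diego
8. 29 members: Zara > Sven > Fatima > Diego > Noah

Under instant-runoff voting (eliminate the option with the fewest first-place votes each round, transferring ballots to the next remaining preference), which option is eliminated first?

Noah

Round 1: Fatima 20, Sven 83, Zara 29, Diego 28, Noah 17. Eliminate Noah.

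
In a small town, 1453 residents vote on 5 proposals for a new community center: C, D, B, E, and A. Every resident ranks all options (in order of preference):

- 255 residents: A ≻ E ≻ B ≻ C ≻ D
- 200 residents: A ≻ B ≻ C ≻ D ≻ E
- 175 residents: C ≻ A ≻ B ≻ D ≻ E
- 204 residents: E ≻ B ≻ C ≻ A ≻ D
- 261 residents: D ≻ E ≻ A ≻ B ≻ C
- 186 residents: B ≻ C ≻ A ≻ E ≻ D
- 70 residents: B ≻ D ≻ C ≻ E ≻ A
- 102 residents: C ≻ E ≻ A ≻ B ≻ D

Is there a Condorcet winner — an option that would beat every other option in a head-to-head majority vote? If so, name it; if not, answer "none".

none

Checking pairwise contests:
B beats C 1176–277.
C beats D 1122–331.
E beats B 822–631.
C beats E 733–720.
C beats A 737–716.
Every option loses at least one head-to-head, so there is no Condorcet winner.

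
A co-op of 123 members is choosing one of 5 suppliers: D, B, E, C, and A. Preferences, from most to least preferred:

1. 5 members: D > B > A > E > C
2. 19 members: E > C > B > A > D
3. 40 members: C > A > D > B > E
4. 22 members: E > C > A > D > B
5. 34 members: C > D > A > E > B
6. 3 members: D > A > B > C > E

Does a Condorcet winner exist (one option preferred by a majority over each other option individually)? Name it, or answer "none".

C vs D: 115–8 for C.
C vs B: 115–8 for C.
C vs E: 77–46 for C.
C vs A: 115–8 for C.
C beats every other option head-to-head.

C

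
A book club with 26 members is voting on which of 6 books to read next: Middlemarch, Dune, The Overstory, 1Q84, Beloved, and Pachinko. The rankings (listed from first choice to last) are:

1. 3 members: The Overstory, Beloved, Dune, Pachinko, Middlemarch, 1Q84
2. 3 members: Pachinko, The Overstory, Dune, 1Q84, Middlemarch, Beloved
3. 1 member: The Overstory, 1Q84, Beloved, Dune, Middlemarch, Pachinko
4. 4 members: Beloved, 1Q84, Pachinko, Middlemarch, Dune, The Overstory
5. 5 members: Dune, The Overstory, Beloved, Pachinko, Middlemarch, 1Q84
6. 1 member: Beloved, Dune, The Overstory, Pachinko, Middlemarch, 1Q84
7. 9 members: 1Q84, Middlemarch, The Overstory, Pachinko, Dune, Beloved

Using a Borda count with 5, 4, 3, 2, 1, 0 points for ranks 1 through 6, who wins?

The Overstory

Middlemarch: 3·1 + 3·1 + 1·1 + 4·2 + 5·1 + 1·1 + 9·4 = 57
Dune: 3·3 + 3·3 + 1·2 + 4·1 + 5·5 + 1·4 + 9·1 = 62
The Overstory: 3·5 + 3·4 + 1·5 + 4·0 + 5·4 + 1·3 + 9·3 = 82
1Q84: 3·0 + 3·2 + 1·4 + 4·4 + 5·0 + 1·0 + 9·5 = 71
Beloved: 3·4 + 3·0 + 1·3 + 4·5 + 5·3 + 1·5 + 9·0 = 55
Pachinko: 3·2 + 3·5 + 1·0 + 4·3 + 5·2 + 1·2 + 9·2 = 63
The Overstory has the highest Borda score (82).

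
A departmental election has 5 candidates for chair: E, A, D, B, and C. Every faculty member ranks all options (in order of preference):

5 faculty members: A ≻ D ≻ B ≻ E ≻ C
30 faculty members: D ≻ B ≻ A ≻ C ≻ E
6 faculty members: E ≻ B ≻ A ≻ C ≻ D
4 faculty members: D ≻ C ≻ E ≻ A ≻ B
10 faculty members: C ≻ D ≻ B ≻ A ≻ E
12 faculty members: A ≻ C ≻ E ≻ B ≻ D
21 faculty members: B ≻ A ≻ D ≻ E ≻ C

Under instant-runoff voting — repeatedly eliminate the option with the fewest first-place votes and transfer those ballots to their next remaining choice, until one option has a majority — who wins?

Round 1: E 6, A 17, D 34, B 21, C 10. Eliminate E.
Round 2: A 17, D 34, B 27, C 10. Eliminate C.
Round 3: A 17, D 44, B 27. Eliminate A.
Round 4: D 49, B 39. D has a majority.

D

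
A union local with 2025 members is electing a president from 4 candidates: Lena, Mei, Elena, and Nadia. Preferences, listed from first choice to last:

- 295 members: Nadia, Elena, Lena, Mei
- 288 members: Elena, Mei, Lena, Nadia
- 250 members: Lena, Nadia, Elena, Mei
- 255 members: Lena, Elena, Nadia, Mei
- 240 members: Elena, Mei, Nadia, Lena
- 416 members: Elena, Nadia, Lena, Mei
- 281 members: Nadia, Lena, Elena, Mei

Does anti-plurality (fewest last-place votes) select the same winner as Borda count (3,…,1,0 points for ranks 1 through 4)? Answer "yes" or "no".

yes

Anti-plurality — last-place votes: Lena 240, Mei 1497, Elena 0, Nadia 288. Winner: Elena.
Borda — scores: Lena 3076, Mei 1056, Elena 4463, Nadia 3555. Winner: Elena.
The two methods agree.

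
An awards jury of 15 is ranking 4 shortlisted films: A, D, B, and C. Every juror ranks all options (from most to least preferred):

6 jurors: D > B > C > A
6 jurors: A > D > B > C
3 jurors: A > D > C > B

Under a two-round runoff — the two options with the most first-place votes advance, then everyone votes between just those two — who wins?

A

Round 1 first-place votes: A 9, D 6, B 0, C 0.
A and D advance.
Runoff: A is preferred to D by 9 voters; D by 6.
A wins the runoff.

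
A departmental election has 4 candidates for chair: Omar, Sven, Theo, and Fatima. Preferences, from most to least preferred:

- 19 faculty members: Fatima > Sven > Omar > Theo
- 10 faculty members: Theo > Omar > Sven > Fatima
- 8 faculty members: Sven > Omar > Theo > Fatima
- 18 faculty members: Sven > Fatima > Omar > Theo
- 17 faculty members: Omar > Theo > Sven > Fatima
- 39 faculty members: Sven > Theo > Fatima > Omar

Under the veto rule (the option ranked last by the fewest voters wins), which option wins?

Last-place votes: Omar 39, Sven 0, Theo 37, Fatima 35.
Sven is ranked last by the fewest voters, so Sven wins.

Sven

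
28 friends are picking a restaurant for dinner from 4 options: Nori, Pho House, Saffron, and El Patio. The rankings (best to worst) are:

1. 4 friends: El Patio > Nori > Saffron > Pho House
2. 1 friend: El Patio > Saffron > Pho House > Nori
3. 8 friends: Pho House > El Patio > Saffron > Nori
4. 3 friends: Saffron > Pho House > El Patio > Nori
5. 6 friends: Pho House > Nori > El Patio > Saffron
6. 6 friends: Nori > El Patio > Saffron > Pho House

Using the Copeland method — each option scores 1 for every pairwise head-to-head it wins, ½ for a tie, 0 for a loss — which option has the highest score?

Nori: beats Saffron; loses to Pho House and El Patio → score 1.
Pho House: beats Nori and El Patio; ties Saffron → score 2.5.
Saffron: ties Pho House; loses to Nori and El Patio → score 0.5.
El Patio: beats Nori and Saffron; loses to Pho House → score 2.
Pho House has the best pairwise record.

Pho House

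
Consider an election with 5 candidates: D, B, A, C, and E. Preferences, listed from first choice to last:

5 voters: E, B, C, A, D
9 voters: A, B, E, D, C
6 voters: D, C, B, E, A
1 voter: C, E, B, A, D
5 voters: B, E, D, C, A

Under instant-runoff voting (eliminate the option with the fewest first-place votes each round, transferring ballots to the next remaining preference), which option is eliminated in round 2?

Round 1: D 6, B 5, A 9, C 1, E 5. Eliminate C.
Round 2: D 6, B 5, A 9, E 6. Eliminate B.

B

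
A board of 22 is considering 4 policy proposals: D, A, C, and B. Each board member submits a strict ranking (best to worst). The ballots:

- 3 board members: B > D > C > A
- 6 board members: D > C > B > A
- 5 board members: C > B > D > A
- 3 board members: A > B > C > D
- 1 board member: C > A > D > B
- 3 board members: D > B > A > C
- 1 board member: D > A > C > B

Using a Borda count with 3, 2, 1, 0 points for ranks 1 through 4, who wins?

D: 3·2 + 6·3 + 5·1 + 3·0 + 1·1 + 3·3 + 1·3 = 42
A: 3·0 + 6·0 + 5·0 + 3·3 + 1·2 + 3·1 + 1·2 = 16
C: 3·1 + 6·2 + 5·3 + 3·1 + 1·3 + 3·0 + 1·1 = 37
B: 3·3 + 6·1 + 5·2 + 3·2 + 1·0 + 3·2 + 1·0 = 37
D has the highest Borda score (42).

D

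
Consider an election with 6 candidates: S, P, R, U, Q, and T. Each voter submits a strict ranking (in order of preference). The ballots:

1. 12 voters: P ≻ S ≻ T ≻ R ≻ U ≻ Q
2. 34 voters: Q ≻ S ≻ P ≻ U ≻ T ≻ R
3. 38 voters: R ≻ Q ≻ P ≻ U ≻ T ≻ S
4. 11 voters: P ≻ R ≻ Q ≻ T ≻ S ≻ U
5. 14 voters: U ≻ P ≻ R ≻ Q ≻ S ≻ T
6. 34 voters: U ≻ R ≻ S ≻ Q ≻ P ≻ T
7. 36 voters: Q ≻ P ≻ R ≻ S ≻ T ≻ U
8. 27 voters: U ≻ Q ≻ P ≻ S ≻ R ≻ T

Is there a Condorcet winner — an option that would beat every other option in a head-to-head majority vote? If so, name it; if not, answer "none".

Checking pairwise contests:
P beats S 138–68.
Q beats P 169–37.
P beats R 134–72.
P beats U 131–75.
R beats Q 109–97.
S beats T 157–49.
Every option loses at least one head-to-head, so there is no Condorcet winner.

none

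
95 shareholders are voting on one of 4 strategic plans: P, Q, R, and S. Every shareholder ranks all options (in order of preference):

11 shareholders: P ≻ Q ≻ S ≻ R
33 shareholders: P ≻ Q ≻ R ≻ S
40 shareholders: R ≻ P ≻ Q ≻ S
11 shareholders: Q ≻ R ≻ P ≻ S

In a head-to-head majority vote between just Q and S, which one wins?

Q

Voters preferring Q to S: 95; preferring S to Q: 0.
Q wins the head-to-head.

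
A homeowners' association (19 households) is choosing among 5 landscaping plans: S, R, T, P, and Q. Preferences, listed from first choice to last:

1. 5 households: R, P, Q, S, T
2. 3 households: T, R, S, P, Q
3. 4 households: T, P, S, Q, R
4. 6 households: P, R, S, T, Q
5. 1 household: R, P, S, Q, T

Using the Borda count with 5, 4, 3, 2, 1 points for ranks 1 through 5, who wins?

P

S: 5·2 + 3·3 + 4·3 + 6·3 + 1·3 = 52
R: 5·5 + 3·4 + 4·1 + 6·4 + 1·5 = 70
T: 5·1 + 3·5 + 4·5 + 6·2 + 1·1 = 53
P: 5·4 + 3·2 + 4·4 + 6·5 + 1·4 = 76
Q: 5·3 + 3·1 + 4·2 + 6·1 + 1·2 = 34
P has the highest Borda score (76).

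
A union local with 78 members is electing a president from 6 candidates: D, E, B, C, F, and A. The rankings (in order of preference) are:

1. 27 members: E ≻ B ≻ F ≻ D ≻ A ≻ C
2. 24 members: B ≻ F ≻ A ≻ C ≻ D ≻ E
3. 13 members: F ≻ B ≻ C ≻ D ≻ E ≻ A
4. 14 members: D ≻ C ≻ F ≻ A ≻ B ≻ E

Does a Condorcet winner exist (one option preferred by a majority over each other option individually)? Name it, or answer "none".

B

B vs D: 64–14 for B.
B vs E: 51–27 for B.
B vs C: 64–14 for B.
B vs F: 51–27 for B.
B vs A: 64–14 for B.
B beats every other option head-to-head.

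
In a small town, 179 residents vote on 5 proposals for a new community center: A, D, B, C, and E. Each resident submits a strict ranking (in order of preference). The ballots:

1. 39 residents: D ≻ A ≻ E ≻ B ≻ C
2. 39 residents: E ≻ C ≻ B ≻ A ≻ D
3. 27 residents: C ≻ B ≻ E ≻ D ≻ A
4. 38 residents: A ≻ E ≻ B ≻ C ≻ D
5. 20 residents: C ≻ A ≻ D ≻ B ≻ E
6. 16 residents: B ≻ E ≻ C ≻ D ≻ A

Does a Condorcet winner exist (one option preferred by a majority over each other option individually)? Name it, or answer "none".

none

Checking pairwise contests:
C beats A 102–77.
A beats D 97–82.
A beats B 97–82.
B beats C 93–86.
A beats E 97–82.
Every option loses at least one head-to-head, so there is no Condorcet winner.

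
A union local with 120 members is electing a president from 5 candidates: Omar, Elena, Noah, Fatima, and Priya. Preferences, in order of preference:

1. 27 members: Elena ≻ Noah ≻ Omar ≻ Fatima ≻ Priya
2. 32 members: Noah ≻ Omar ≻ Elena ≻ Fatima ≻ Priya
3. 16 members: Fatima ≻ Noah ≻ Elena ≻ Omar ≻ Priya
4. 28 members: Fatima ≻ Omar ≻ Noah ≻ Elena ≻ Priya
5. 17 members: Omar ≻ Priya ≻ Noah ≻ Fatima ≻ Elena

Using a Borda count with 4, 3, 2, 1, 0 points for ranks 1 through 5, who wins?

Omar: 27·2 + 32·3 + 16·1 + 28·3 + 17·4 = 318
Elena: 27·4 + 32·2 + 16·2 + 28·1 + 17·0 = 232
Noah: 27·3 + 32·4 + 16·3 + 28·2 + 17·2 = 347
Fatima: 27·1 + 32·1 + 16·4 + 28·4 + 17·1 = 252
Priya: 27·0 + 32·0 + 16·0 + 28·0 + 17·3 = 51
Noah has the highest Borda score (347).

Noah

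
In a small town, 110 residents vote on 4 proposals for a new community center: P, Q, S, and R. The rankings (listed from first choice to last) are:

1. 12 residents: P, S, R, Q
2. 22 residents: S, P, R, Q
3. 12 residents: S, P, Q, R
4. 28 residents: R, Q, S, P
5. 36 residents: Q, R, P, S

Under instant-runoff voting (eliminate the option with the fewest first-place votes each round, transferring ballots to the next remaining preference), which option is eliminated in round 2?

R

Round 1: P 12, Q 36, S 34, R 28. Eliminate P.
Round 2: Q 36, S 46, R 28. Eliminate R.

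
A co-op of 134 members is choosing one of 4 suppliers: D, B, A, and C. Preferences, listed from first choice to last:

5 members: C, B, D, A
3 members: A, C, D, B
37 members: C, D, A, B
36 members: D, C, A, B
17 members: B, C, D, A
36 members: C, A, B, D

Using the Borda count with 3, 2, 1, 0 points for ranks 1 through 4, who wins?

C

D: 5·1 + 3·1 + 37·2 + 36·3 + 17·1 + 36·0 = 207
B: 5·2 + 3·0 + 37·0 + 36·0 + 17·3 + 36·1 = 97
A: 5·0 + 3·3 + 37·1 + 36·1 + 17·0 + 36·2 = 154
C: 5·3 + 3·2 + 37·3 + 36·2 + 17·2 + 36·3 = 346
C has the highest Borda score (346).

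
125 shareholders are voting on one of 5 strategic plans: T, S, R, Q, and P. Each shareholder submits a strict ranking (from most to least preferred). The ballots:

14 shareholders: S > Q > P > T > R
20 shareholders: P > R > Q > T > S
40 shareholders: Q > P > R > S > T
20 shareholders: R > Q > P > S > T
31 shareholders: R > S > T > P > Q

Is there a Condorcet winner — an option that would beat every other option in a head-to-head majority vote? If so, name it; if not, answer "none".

Checking pairwise contests:
S beats T 105–20.
R beats S 111–14.
P beats R 74–51.
R beats Q 71–54.
Q beats P 74–51.
Every option loses at least one head-to-head, so there is no Condorcet winner.

none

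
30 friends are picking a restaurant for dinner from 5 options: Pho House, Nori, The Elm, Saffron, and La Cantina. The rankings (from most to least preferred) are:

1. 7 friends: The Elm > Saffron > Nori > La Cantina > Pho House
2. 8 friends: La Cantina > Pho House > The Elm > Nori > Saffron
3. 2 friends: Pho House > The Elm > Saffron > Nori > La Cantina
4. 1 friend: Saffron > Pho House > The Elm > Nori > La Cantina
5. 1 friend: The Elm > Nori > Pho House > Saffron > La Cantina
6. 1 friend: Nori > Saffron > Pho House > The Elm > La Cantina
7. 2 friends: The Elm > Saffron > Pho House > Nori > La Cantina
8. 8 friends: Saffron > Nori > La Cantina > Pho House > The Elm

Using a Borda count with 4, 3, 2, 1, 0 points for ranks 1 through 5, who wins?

Pho House: 7·0 + 8·3 + 2·4 + 1·3 + 1·2 + 1·2 + 2·2 + 8·1 = 51
Nori: 7·2 + 8·1 + 2·1 + 1·1 + 1·3 + 1·4 + 2·1 + 8·3 = 58
The Elm: 7·4 + 8·2 + 2·3 + 1·2 + 1·4 + 1·1 + 2·4 + 8·0 = 65
Saffron: 7·3 + 8·0 + 2·2 + 1·4 + 1·1 + 1·3 + 2·3 + 8·4 = 71
La Cantina: 7·1 + 8·4 + 2·0 + 1·0 + 1·0 + 1·0 + 2·0 + 8·2 = 55
Saffron has the highest Borda score (71).

Saffron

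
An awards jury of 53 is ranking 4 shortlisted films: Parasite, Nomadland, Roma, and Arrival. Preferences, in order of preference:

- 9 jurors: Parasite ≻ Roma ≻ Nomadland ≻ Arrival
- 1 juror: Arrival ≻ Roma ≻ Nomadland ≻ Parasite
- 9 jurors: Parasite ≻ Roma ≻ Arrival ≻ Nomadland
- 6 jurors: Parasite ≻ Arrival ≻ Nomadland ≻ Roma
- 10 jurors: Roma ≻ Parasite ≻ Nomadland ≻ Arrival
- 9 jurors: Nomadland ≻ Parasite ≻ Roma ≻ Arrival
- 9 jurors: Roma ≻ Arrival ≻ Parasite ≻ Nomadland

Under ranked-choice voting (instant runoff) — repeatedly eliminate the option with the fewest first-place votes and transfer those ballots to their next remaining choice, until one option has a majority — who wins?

Round 1: Parasite 24, Nomadland 9, Roma 19, Arrival 1. Eliminate Arrival.
Round 2: Parasite 24, Nomadland 9, Roma 20. Eliminate Nomadland.
Round 3: Parasite 33, Roma 20. Parasite has a majority.

Parasite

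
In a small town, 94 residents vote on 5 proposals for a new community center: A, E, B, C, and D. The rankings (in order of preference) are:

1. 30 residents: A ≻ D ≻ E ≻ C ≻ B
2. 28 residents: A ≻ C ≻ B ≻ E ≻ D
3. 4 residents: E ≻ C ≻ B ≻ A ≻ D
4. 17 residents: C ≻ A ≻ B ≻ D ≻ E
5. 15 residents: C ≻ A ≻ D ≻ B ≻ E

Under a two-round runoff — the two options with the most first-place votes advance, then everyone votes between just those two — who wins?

Round 1 first-place votes: A 58, E 4, B 0, C 32, D 0.
A and C advance.
Runoff: A is preferred to C by 58 voters; C by 36.
A wins the runoff.

A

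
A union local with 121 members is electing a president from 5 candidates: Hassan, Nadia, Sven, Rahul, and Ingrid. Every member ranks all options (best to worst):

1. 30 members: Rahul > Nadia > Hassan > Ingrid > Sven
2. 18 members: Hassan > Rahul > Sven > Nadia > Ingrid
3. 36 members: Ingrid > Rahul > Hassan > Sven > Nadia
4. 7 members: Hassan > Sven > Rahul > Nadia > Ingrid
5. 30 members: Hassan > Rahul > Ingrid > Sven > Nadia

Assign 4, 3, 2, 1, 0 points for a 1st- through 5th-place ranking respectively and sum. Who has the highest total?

Rahul

Hassan: 30·2 + 18·4 + 36·2 + 7·4 + 30·4 = 352
Nadia: 30·3 + 18·1 + 36·0 + 7·1 + 30·0 = 115
Sven: 30·0 + 18·2 + 36·1 + 7·3 + 30·1 = 123
Rahul: 30·4 + 18·3 + 36·3 + 7·2 + 30·3 = 386
Ingrid: 30·1 + 18·0 + 36·4 + 7·0 + 30·2 = 234
Rahul has the highest Borda score (386).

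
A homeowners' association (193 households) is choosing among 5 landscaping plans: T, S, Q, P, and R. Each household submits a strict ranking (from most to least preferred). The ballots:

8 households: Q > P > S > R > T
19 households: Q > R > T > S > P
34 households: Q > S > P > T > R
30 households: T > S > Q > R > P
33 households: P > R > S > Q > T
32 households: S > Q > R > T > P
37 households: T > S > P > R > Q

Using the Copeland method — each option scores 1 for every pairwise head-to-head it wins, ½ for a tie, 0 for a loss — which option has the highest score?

S

T: beats P and R; loses to S and Q → score 2.
S: beats T, Q, P, and R → score 4.
Q: beats T, P, and R; loses to S → score 3.
P: beats R; loses to T, S, and Q → score 1.
R: loses to T, S, Q, and P → score 0.
S has the best pairwise record.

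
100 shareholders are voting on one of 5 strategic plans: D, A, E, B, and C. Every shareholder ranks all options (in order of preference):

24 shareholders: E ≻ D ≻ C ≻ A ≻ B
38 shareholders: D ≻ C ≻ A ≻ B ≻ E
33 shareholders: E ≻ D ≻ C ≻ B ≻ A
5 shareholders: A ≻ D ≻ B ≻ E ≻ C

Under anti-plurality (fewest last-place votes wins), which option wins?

Last-place votes: D 0, A 33, E 38, B 24, C 5.
D is ranked last by the fewest voters, so D wins.

D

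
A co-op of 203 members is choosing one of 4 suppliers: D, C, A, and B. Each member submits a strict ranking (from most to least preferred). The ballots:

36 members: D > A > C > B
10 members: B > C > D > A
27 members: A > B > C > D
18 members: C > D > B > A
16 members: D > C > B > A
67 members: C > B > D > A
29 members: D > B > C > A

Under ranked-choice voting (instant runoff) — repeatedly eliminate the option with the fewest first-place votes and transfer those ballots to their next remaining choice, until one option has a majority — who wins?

C

Round 1: D 81, C 85, A 27, B 10. Eliminate B.
Round 2: D 81, C 95, A 27. Eliminate A.
Round 3: D 81, C 122. C has a majority.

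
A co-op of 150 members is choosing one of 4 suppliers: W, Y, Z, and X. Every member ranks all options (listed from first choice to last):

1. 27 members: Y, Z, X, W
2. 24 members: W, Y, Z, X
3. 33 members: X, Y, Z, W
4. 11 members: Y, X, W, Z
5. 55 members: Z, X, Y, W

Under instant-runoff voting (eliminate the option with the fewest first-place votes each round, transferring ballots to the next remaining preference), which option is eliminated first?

Round 1: W 24, Y 38, Z 55, X 33. Eliminate W.

W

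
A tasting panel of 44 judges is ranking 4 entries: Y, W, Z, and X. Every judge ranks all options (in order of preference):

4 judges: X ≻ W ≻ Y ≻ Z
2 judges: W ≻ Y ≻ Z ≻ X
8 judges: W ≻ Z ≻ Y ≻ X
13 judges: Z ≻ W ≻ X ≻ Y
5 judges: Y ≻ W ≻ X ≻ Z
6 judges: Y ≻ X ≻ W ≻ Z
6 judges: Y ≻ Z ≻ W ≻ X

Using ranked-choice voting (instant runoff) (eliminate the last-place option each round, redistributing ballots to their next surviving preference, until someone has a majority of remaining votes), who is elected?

W

Round 1: Y 17, W 10, Z 13, X 4. Eliminate X.
Round 2: Y 17, W 14, Z 13. Eliminate Z.
Round 3: Y 17, W 27. W has a majority.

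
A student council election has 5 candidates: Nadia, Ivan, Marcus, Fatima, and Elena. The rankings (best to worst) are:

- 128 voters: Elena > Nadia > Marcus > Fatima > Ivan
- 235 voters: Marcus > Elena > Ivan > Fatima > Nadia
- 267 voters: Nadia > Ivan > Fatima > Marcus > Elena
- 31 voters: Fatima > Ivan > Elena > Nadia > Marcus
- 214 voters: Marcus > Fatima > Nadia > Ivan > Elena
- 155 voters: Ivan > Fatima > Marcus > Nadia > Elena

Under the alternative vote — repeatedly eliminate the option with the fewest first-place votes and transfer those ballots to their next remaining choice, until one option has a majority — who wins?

Marcus

Round 1: Nadia 267, Ivan 155, Marcus 449, Fatima 31, Elena 128. Eliminate Fatima.
Round 2: Nadia 267, Ivan 186, Marcus 449, Elena 128. Eliminate Elena.
Round 3: Nadia 395, Ivan 186, Marcus 449. Eliminate Ivan.
Round 4: Nadia 426, Marcus 604. Marcus has a majority.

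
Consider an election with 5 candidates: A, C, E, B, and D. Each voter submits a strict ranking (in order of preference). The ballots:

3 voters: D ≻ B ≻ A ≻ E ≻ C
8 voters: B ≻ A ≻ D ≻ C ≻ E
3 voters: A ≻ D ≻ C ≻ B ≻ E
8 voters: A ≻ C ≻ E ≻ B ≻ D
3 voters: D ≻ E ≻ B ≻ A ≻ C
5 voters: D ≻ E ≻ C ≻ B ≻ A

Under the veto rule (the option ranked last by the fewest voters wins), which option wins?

B

Last-place votes: A 5, C 6, E 11, B 0, D 8.
B is ranked last by the fewest voters, so B wins.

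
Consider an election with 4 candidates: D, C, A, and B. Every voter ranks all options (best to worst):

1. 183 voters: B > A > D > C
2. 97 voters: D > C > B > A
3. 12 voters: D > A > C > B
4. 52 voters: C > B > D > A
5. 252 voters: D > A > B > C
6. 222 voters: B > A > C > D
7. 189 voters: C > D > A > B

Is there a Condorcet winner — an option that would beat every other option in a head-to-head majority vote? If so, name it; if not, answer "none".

D vs C: 544–463 for D.
D vs A: 602–405 for D.
D vs B: 550–457 for D.
D beats every other option head-to-head.

D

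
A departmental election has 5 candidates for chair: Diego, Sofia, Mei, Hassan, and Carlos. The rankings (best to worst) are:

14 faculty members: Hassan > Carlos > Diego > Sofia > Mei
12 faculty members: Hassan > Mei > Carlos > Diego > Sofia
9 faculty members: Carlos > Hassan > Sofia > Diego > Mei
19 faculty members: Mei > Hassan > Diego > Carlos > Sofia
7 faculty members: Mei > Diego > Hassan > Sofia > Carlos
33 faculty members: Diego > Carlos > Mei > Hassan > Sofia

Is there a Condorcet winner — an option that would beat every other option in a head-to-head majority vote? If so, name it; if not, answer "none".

none

Checking pairwise contests:
Hassan beats Diego 54–40.
Diego beats Sofia 85–9.
Diego beats Mei 56–38.
Mei beats Hassan 59–35.
Diego beats Carlos 59–35.
Every option loses at least one head-to-head, so there is no Condorcet winner.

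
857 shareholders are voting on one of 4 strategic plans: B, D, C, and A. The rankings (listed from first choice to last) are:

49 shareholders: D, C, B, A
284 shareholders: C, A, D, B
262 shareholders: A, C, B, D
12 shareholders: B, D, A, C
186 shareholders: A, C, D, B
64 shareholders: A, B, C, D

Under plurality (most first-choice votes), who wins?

A

First-place votes: B 12, D 49, C 284, A 512.
A has the most first-place votes.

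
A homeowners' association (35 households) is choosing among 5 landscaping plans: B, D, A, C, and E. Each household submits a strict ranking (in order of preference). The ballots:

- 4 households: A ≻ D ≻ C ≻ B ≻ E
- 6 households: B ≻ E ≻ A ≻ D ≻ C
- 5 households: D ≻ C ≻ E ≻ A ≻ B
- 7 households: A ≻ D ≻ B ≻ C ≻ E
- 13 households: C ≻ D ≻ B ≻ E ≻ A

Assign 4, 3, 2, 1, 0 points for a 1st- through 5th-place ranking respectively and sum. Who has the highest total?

D

B: 4·1 + 6·4 + 5·0 + 7·2 + 13·2 = 68
D: 4·3 + 6·1 + 5·4 + 7·3 + 13·3 = 98
A: 4·4 + 6·2 + 5·1 + 7·4 + 13·0 = 61
C: 4·2 + 6·0 + 5·3 + 7·1 + 13·4 = 82
E: 4·0 + 6·3 + 5·2 + 7·0 + 13·1 = 41
D has the highest Borda score (98).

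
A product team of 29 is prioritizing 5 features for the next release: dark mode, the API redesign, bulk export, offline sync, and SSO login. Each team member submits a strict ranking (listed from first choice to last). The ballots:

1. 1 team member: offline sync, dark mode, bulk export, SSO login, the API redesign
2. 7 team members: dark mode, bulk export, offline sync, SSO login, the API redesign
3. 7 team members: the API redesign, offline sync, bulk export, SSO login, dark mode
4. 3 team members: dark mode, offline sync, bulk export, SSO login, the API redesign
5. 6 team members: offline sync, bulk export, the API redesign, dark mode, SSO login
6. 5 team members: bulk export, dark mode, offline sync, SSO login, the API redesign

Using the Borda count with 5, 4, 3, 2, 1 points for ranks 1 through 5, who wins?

offline sync

dark mode: 1·4 + 7·5 + 7·1 + 3·5 + 6·2 + 5·4 = 93
the API redesign: 1·1 + 7·1 + 7·5 + 3·1 + 6·3 + 5·1 = 69
bulk export: 1·3 + 7·4 + 7·3 + 3·3 + 6·4 + 5·5 = 110
offline sync: 1·5 + 7·3 + 7·4 + 3·4 + 6·5 + 5·3 = 111
SSO login: 1·2 + 7·2 + 7·2 + 3·2 + 6·1 + 5·2 = 52
offline sync has the highest Borda score (111).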